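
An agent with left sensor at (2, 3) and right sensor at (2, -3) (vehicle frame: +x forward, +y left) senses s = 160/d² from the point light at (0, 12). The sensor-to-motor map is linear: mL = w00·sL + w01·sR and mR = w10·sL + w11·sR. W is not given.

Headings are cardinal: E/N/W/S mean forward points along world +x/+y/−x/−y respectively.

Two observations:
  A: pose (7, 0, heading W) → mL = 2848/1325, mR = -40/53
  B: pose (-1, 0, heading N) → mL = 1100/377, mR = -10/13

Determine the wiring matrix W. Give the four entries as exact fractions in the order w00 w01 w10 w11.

obs A: pose=(7,0,W) → sL=16/25, sR=80/53, mL=2848/1325, mR=-40/53
obs B: pose=(-1,0,N) → sL=40/29, sR=20/13, mL=1100/377, mR=-10/13
sensor matrix S = [[16/25, 80/53], [40/29, 20/13]]; det S = -109632/99905
solve [mL_A; mL_B] = S·[w00; w01] and [mR_A; mR_B] = S·[w10; w11]:
  w00 = 1, w01 = 1, w10 = 0, w11 = -1/2

1 1 0 -1/2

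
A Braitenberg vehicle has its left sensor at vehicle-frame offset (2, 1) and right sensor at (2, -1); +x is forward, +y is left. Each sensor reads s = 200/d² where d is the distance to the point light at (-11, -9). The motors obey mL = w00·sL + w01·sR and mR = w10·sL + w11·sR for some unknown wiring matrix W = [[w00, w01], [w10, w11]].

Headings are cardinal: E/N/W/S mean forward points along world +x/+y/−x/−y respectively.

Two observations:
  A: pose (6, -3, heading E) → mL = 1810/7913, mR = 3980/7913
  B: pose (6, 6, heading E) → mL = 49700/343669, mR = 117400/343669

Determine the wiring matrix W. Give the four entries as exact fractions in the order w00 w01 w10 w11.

1 -1/2 1/2 1/2

obs A: pose=(6,-3,E) → sL=20/41, sR=100/193, mL=1810/7913, mR=3980/7913
obs B: pose=(6,6,E) → sL=200/617, sR=200/557, mL=49700/343669, mR=117400/343669
sensor matrix S = [[20/41, 100/193], [200/617, 200/557]]; det S = 19584000/2719452797
solve [mL_A; mL_B] = S·[w00; w01] and [mR_A; mR_B] = S·[w10; w11]:
  w00 = 1, w01 = -1/2, w10 = 1/2, w11 = 1/2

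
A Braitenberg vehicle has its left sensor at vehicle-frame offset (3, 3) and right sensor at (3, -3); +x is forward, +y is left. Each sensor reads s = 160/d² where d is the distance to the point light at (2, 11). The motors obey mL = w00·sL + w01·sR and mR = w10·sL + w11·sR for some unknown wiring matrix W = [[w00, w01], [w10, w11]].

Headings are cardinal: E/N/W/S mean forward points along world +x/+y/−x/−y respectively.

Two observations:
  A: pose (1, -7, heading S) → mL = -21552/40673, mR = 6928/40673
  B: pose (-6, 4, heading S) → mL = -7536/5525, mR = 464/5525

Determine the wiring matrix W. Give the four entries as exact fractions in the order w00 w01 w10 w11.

obs A: pose=(1,-7,S) → sL=32/89, sR=160/457, mL=-21552/40673, mR=6928/40673
obs B: pose=(-6,4,S) → sL=32/25, sR=160/221, mL=-7536/5525, mR=464/5525
sensor matrix S = [[32/89, 160/457], [32/25, 160/221]]; det S = -8441856/44943665
solve [mL_A; mL_B] = S·[w00; w01] and [mR_A; mR_B] = S·[w10; w11]:
  w00 = -1/2, w01 = -1, w10 = -1/2, w11 = 1

-1/2 -1 -1/2 1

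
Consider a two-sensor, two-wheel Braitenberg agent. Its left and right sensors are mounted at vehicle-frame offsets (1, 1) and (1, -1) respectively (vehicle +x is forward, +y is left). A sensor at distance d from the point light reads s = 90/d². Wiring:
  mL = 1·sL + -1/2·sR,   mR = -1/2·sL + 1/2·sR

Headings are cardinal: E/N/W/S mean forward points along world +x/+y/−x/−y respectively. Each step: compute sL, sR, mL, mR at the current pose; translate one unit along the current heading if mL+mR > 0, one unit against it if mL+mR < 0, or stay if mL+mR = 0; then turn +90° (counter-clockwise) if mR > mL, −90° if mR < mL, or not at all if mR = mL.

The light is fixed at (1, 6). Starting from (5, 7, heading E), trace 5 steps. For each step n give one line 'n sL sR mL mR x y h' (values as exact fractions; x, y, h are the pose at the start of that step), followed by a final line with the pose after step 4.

n=0: pose=(5,7,E); sL=90/29, sR=18/5; mL=189/145, mR=36/145; mL+mR=45/29 → advance +1; mR−mL=-153/145 → turn -1·90°
n=1: pose=(6,7,S); sL=5/2, sR=45/8; mL=-5/16, mR=25/16; mL+mR=5/4 → advance +1; mR−mL=15/8 → turn +1·90°
n=2: pose=(6,6,E); sL=90/37, sR=90/37; mL=45/37, mR=0; mL+mR=45/37 → advance +1; mR−mL=-45/37 → turn -1·90°
n=3: pose=(7,6,S); sL=9/5, sR=45/13; mL=9/130, mR=54/65; mL+mR=9/10 → advance +1; mR−mL=99/130 → turn +1·90°
n=4: pose=(7,5,E); sL=90/49, sR=90/53; mL=2565/2597, mR=-180/2597; mL+mR=45/49 → advance +1; mR−mL=-2745/2597 → turn -1·90°

0 90/29 18/5 189/145 36/145 5 7 E
1 5/2 45/8 -5/16 25/16 6 7 S
2 90/37 90/37 45/37 0 6 6 E
3 9/5 45/13 9/130 54/65 7 6 S
4 90/49 90/53 2565/2597 -180/2597 7 5 E
final 8 5 S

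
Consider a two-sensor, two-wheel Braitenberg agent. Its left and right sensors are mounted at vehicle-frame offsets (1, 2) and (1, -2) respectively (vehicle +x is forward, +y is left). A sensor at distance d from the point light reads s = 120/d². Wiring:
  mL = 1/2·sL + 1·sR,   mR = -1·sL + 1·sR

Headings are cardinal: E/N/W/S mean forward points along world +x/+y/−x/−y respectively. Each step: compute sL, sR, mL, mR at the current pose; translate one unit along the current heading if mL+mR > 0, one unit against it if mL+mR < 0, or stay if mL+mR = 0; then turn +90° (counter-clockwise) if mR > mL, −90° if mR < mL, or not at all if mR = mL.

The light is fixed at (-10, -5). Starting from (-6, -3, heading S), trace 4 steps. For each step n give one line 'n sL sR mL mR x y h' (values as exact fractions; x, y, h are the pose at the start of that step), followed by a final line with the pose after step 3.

0 120/37 24 948/37 768/37 -6 -3 S
1 12 20/3 38/3 -16/3 -6 -4 W
2 24 120/29 468/29 -576/29 -7 -4 N
3 6 6 9 0 -7 -5 E
final -6 -5 S

n=0: pose=(-6,-3,S); sL=120/37, sR=24; mL=948/37, mR=768/37; mL+mR=1716/37 → advance +1; mR−mL=-180/37 → turn -1·90°
n=1: pose=(-6,-4,W); sL=12, sR=20/3; mL=38/3, mR=-16/3; mL+mR=22/3 → advance +1; mR−mL=-18 → turn -1·90°
n=2: pose=(-7,-4,N); sL=24, sR=120/29; mL=468/29, mR=-576/29; mL+mR=-108/29 → advance -1; mR−mL=-36 → turn -1·90°
n=3: pose=(-7,-5,E); sL=6, sR=6; mL=9, mR=0; mL+mR=9 → advance +1; mR−mL=-9 → turn -1·90°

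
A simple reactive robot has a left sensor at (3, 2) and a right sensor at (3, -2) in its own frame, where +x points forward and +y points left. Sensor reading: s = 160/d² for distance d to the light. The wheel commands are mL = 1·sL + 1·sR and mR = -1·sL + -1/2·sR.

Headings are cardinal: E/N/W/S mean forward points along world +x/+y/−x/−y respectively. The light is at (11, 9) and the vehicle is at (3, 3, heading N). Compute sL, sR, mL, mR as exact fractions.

left sensor world pos  = (1, 6); dL² = 109
right sensor world pos = (5, 6); dR² = 45
sL = 160/109 = 160/109
sR = 160/45 = 32/9
mL = 1·sL + 1·sR = 4928/981
mR = -1·sL + -1/2·sR = -3184/981

160/109 32/9 4928/981 -3184/981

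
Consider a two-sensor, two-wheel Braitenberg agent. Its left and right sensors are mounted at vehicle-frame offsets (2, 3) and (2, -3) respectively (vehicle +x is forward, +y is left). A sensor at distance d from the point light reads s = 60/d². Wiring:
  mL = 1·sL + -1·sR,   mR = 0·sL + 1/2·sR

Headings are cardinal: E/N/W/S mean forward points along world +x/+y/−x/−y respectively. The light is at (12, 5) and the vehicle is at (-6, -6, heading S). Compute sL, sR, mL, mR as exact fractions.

left sensor world pos  = (-3, -8); dL² = 394
right sensor world pos = (-9, -8); dR² = 610
sL = 60/394 = 30/197
sR = 60/610 = 6/61
mL = 1·sL + -1·sR = 648/12017
mR = 0·sL + 1/2·sR = 3/61

30/197 6/61 648/12017 3/61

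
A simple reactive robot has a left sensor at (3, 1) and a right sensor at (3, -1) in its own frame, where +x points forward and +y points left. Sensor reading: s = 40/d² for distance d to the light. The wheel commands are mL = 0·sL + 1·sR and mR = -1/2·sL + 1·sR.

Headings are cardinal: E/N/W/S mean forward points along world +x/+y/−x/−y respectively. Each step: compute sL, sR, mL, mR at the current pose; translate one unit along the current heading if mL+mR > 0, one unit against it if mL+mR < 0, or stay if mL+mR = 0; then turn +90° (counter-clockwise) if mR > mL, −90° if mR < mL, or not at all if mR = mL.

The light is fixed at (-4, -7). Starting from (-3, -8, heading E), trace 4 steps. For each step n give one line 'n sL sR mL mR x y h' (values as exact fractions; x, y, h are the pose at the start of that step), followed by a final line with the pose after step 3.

0 5/2 2 2 3/4 -3 -8 E
1 8/5 40/17 40/17 132/85 -2 -8 S
2 4 20 20 18 -2 -9 W
3 40 8 8 -12 -3 -9 N
final -3 -10 E

n=0: pose=(-3,-8,E); sL=5/2, sR=2; mL=2, mR=3/4; mL+mR=11/4 → advance +1; mR−mL=-5/4 → turn -1·90°
n=1: pose=(-2,-8,S); sL=8/5, sR=40/17; mL=40/17, mR=132/85; mL+mR=332/85 → advance +1; mR−mL=-4/5 → turn -1·90°
n=2: pose=(-2,-9,W); sL=4, sR=20; mL=20, mR=18; mL+mR=38 → advance +1; mR−mL=-2 → turn -1·90°
n=3: pose=(-3,-9,N); sL=40, sR=8; mL=8, mR=-12; mL+mR=-4 → advance -1; mR−mL=-20 → turn -1·90°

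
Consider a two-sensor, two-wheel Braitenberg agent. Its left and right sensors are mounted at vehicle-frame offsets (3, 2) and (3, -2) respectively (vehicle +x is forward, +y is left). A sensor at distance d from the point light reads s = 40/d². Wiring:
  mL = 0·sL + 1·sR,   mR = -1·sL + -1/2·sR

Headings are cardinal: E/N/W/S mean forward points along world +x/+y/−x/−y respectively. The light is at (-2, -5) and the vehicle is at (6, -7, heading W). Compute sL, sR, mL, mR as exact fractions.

left sensor world pos  = (3, -9); dL² = 41
right sensor world pos = (3, -5); dR² = 25
sL = 40/41 = 40/41
sR = 40/25 = 8/5
mL = 0·sL + 1·sR = 8/5
mR = -1·sL + -1/2·sR = -364/205

40/41 8/5 8/5 -364/205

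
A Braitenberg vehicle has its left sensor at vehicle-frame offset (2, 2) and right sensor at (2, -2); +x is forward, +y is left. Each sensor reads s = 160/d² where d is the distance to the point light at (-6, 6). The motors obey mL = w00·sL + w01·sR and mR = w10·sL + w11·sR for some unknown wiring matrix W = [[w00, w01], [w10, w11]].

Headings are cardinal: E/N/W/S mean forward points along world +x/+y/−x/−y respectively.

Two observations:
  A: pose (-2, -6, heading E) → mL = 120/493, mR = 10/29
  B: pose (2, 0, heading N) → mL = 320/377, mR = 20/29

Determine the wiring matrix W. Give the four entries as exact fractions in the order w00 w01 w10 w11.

1/2 -1/2 0 1/2

obs A: pose=(-2,-6,E) → sL=20/17, sR=20/29, mL=120/493, mR=10/29
obs B: pose=(2,0,N) → sL=40/13, sR=40/29, mL=320/377, mR=20/29
sensor matrix S = [[20/17, 20/29], [40/13, 40/29]]; det S = -3200/6409
solve [mL_A; mL_B] = S·[w00; w01] and [mR_A; mR_B] = S·[w10; w11]:
  w00 = 1/2, w01 = -1/2, w10 = 0, w11 = 1/2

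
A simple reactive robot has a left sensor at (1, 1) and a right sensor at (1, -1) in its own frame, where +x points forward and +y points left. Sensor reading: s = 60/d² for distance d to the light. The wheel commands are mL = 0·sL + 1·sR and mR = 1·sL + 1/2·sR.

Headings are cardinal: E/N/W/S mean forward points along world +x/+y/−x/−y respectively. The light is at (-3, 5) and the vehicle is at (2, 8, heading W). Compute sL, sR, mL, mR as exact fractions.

left sensor world pos  = (1, 7); dL² = 20
right sensor world pos = (1, 9); dR² = 32
sL = 60/20 = 3
sR = 60/32 = 15/8
mL = 0·sL + 1·sR = 15/8
mR = 1·sL + 1/2·sR = 63/16

3 15/8 15/8 63/16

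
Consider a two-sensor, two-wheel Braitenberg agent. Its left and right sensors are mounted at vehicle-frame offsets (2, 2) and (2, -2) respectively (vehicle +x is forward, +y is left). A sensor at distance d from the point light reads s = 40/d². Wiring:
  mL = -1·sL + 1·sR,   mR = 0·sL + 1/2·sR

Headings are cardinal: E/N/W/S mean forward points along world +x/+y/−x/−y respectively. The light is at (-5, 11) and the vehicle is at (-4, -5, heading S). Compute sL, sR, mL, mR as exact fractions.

40/333 8/65 64/21645 4/65

left sensor world pos  = (-2, -7); dL² = 333
right sensor world pos = (-6, -7); dR² = 325
sL = 40/333 = 40/333
sR = 40/325 = 8/65
mL = -1·sL + 1·sR = 64/21645
mR = 0·sL + 1/2·sR = 4/65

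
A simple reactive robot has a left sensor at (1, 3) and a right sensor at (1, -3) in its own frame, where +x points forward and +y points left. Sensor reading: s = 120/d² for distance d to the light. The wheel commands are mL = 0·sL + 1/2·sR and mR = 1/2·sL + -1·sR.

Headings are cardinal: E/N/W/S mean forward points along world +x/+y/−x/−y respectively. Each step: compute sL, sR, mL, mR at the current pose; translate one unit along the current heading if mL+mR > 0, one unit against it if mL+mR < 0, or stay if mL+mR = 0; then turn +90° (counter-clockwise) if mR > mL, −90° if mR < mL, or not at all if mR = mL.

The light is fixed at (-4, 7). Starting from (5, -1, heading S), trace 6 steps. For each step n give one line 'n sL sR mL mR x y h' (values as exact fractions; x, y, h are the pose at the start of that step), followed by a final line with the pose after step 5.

0 8/15 40/39 20/39 -148/195 5 -1 S
1 30/41 3/2 3/4 -93/82 5 0 W
2 24/17 24/41 12/41 84/697 6 0 N
3 12/13 60/101 30/101 -174/1313 6 1 E
4 24/49 120/113 60/113 -4524/5537 7 1 S
5 30/41 15/13 15/26 -420/533 7 2 W
final 8 2 N

n=0: pose=(5,-1,S); sL=8/15, sR=40/39; mL=20/39, mR=-148/195; mL+mR=-16/65 → advance -1; mR−mL=-248/195 → turn -1·90°
n=1: pose=(5,0,W); sL=30/41, sR=3/2; mL=3/4, mR=-93/82; mL+mR=-63/164 → advance -1; mR−mL=-309/164 → turn -1·90°
n=2: pose=(6,0,N); sL=24/17, sR=24/41; mL=12/41, mR=84/697; mL+mR=288/697 → advance +1; mR−mL=-120/697 → turn -1·90°
n=3: pose=(6,1,E); sL=12/13, sR=60/101; mL=30/101, mR=-174/1313; mL+mR=216/1313 → advance +1; mR−mL=-564/1313 → turn -1·90°
n=4: pose=(7,1,S); sL=24/49, sR=120/113; mL=60/113, mR=-4524/5537; mL+mR=-1584/5537 → advance -1; mR−mL=-7464/5537 → turn -1·90°
n=5: pose=(7,2,W); sL=30/41, sR=15/13; mL=15/26, mR=-420/533; mL+mR=-225/1066 → advance -1; mR−mL=-1455/1066 → turn -1·90°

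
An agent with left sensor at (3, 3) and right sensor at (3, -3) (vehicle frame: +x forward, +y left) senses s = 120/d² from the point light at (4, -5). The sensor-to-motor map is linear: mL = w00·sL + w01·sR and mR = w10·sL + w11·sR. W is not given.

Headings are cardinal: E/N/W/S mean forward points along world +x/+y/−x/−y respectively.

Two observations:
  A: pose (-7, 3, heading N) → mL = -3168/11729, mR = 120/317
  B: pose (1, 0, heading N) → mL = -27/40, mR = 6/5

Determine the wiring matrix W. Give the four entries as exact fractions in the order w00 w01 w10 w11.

obs A: pose=(-7,3,N) → sL=120/317, sR=24/37, mL=-3168/11729, mR=120/317
obs B: pose=(1,0,N) → sL=6/5, sR=15/8, mL=-27/40, mR=6/5
sensor matrix S = [[120/317, 24/37], [6/5, 15/8]]; det S = -4023/58645
solve [mL_A; mL_B] = S·[w00; w01] and [mR_A; mR_B] = S·[w10; w11]:
  w00 = 1, w01 = -1, w10 = 1, w11 = 0

1 -1 1 0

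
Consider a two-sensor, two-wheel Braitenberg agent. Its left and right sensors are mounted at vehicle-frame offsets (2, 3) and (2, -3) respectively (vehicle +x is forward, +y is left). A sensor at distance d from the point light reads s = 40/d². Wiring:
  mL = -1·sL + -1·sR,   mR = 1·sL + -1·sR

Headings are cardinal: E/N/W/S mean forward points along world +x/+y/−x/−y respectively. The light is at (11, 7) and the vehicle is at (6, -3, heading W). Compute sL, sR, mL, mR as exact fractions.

left sensor world pos  = (4, -6); dL² = 218
right sensor world pos = (4, 0); dR² = 98
sL = 40/218 = 20/109
sR = 40/98 = 20/49
mL = -1·sL + -1·sR = -3160/5341
mR = 1·sL + -1·sR = -1200/5341

20/109 20/49 -3160/5341 -1200/5341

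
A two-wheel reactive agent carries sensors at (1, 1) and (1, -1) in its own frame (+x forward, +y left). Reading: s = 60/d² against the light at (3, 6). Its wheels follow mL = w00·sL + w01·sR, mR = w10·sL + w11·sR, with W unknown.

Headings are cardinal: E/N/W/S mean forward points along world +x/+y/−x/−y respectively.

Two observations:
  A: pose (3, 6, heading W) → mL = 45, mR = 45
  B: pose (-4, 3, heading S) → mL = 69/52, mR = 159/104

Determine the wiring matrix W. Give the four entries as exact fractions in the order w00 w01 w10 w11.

1/2 1 1 1/2

obs A: pose=(3,6,W) → sL=30, sR=30, mL=45, mR=45
obs B: pose=(-4,3,S) → sL=15/13, sR=3/4, mL=69/52, mR=159/104
sensor matrix S = [[30, 30], [15/13, 3/4]]; det S = -315/26
solve [mL_A; mL_B] = S·[w00; w01] and [mR_A; mR_B] = S·[w10; w11]:
  w00 = 1/2, w01 = 1, w10 = 1, w11 = 1/2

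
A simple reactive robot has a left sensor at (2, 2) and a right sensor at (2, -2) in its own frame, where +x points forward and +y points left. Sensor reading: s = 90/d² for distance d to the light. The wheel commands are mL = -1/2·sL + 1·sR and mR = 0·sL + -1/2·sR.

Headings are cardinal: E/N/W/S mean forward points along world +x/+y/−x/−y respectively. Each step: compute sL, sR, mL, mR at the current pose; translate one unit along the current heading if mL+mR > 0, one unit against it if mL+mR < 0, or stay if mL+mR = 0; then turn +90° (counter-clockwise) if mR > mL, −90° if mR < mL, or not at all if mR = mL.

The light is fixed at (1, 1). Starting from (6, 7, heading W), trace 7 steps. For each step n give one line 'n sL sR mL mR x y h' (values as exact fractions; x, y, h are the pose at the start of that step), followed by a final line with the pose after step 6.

0 18/5 90/73 -207/365 -45/73 6 7 W
1 9/8 45/64 9/64 -45/128 7 7 N
2 90/113 90/73 6885/8249 -45/73 7 6 E
3 1 45/17 73/34 -45/34 8 6 S
4 90/29 90/61 -135/1769 -45/61 8 5 W
5 5/4 45/68 5/136 -45/136 9 5 N
6 18/25 90/101 1341/2525 -45/101 9 4 E
final 10 4 S

n=0: pose=(6,7,W); sL=18/5, sR=90/73; mL=-207/365, mR=-45/73; mL+mR=-432/365 → advance -1; mR−mL=-18/365 → turn -1·90°
n=1: pose=(7,7,N); sL=9/8, sR=45/64; mL=9/64, mR=-45/128; mL+mR=-27/128 → advance -1; mR−mL=-63/128 → turn -1·90°
n=2: pose=(7,6,E); sL=90/113, sR=90/73; mL=6885/8249, mR=-45/73; mL+mR=1800/8249 → advance +1; mR−mL=-11970/8249 → turn -1·90°
n=3: pose=(8,6,S); sL=1, sR=45/17; mL=73/34, mR=-45/34; mL+mR=14/17 → advance +1; mR−mL=-59/17 → turn -1·90°
n=4: pose=(8,5,W); sL=90/29, sR=90/61; mL=-135/1769, mR=-45/61; mL+mR=-1440/1769 → advance -1; mR−mL=-1170/1769 → turn -1·90°
n=5: pose=(9,5,N); sL=5/4, sR=45/68; mL=5/136, mR=-45/136; mL+mR=-5/17 → advance -1; mR−mL=-25/68 → turn -1·90°
n=6: pose=(9,4,E); sL=18/25, sR=90/101; mL=1341/2525, mR=-45/101; mL+mR=216/2525 → advance +1; mR−mL=-2466/2525 → turn -1·90°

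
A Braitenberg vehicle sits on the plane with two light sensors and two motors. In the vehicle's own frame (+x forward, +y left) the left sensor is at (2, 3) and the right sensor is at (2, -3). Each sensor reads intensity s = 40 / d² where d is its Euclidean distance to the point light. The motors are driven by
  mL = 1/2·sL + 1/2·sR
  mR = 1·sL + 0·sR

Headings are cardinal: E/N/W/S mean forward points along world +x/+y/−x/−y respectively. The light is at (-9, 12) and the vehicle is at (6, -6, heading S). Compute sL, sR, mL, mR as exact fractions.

10/181 5/68 1585/24616 10/181

left sensor world pos  = (9, -8); dL² = 724
right sensor world pos = (3, -8); dR² = 544
sL = 40/724 = 10/181
sR = 40/544 = 5/68
mL = 1/2·sL + 1/2·sR = 1585/24616
mR = 1·sL + 0·sR = 10/181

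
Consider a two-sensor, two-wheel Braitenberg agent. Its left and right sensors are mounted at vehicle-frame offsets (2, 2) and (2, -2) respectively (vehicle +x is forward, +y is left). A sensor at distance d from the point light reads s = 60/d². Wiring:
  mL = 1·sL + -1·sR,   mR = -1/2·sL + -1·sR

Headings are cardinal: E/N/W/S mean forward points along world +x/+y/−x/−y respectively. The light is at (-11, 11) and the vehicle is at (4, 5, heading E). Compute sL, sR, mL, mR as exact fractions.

left sensor world pos  = (6, 7); dL² = 305
right sensor world pos = (6, 3); dR² = 353
sL = 60/305 = 12/61
sR = 60/353 = 60/353
mL = 1·sL + -1·sR = 576/21533
mR = -1/2·sL + -1·sR = -5778/21533

12/61 60/353 576/21533 -5778/21533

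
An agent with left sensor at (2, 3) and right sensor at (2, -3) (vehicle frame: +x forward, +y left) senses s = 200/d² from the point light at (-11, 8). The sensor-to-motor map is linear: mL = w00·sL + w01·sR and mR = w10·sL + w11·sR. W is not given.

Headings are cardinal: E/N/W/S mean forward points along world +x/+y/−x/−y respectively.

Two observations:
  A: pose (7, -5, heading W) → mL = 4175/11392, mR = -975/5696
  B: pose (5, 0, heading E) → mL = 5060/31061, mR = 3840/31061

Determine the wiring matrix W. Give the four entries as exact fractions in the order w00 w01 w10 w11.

-1/2 1 1 -1

obs A: pose=(7,-5,W) → sL=25/64, sR=50/89, mL=4175/11392, mR=-975/5696
obs B: pose=(5,0,E) → sL=200/349, sR=40/89, mL=5060/31061, mR=3840/31061
sensor matrix S = [[25/64, 50/89], [200/349, 40/89]]; det S = -36375/248488
solve [mL_A; mL_B] = S·[w00; w01] and [mR_A; mR_B] = S·[w10; w11]:
  w00 = -1/2, w01 = 1, w10 = 1, w11 = -1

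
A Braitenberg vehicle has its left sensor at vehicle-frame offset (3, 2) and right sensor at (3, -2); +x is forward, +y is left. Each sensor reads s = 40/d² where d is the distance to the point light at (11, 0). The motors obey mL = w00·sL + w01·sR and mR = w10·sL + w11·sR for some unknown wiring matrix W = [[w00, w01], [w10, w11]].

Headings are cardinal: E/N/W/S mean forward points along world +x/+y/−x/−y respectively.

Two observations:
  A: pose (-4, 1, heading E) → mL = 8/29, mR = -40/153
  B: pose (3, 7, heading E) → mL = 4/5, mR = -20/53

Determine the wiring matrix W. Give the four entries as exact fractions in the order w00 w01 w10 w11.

0 1 -1 0

obs A: pose=(-4,1,E) → sL=40/153, sR=8/29, mL=8/29, mR=-40/153
obs B: pose=(3,7,E) → sL=20/53, sR=4/5, mL=4/5, mR=-20/53
sensor matrix S = [[40/153, 8/29], [20/53, 4/5]]; det S = 24704/235161
solve [mL_A; mL_B] = S·[w00; w01] and [mR_A; mR_B] = S·[w10; w11]:
  w00 = 0, w01 = 1, w10 = -1, w11 = 0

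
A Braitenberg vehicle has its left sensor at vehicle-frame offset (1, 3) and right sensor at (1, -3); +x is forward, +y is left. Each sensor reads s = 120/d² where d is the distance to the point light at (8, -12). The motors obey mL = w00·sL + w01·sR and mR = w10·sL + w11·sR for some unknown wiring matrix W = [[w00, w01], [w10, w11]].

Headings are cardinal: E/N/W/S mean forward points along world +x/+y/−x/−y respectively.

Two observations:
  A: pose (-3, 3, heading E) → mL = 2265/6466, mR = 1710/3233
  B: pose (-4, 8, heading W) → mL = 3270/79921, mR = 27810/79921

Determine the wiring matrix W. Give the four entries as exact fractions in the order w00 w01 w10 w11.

obs A: pose=(-3,3,E) → sL=15/53, sR=30/61, mL=2265/6466, mR=1710/3233
obs B: pose=(-4,8,W) → sL=60/229, sR=60/349, mL=3270/79921, mR=27810/79921
sensor matrix S = [[15/53, 30/61], [60/229, 60/349]]; det S = -20722500/258384593
solve [mL_A; mL_B] = S·[w00; w01] and [mR_A; mR_B] = S·[w10; w11]:
  w00 = -1/2, w01 = 1, w10 = 1, w11 = 1/2

-1/2 1 1 1/2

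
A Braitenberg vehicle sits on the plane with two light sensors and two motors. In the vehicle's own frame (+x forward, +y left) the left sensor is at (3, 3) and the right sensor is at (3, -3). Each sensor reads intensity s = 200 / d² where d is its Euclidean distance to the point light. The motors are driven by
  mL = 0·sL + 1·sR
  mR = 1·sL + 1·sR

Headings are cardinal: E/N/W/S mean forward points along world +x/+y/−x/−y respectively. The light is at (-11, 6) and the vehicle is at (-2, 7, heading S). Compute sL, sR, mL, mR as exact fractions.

left sensor world pos  = (1, 4); dL² = 148
right sensor world pos = (-5, 4); dR² = 40
sL = 200/148 = 50/37
sR = 200/40 = 5
mL = 0·sL + 1·sR = 5
mR = 1·sL + 1·sR = 235/37

50/37 5 5 235/37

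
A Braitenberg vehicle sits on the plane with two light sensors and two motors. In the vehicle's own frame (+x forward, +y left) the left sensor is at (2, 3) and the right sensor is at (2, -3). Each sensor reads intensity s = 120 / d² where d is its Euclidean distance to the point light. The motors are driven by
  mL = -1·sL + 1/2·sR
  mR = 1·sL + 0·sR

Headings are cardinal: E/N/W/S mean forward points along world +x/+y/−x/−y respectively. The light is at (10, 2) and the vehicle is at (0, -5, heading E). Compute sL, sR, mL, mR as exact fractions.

3/2 30/41 -93/82 3/2

left sensor world pos  = (2, -2); dL² = 80
right sensor world pos = (2, -8); dR² = 164
sL = 120/80 = 3/2
sR = 120/164 = 30/41
mL = -1·sL + 1/2·sR = -93/82
mR = 1·sL + 0·sR = 3/2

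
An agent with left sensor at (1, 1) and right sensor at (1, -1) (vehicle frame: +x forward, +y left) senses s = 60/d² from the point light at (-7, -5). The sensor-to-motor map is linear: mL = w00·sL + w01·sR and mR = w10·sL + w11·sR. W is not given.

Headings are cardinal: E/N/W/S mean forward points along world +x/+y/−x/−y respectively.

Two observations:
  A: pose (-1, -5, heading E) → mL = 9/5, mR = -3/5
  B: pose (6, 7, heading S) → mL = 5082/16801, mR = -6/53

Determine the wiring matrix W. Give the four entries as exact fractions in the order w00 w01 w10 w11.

1 1/2 0 -1/2

obs A: pose=(-1,-5,E) → sL=6/5, sR=6/5, mL=9/5, mR=-3/5
obs B: pose=(6,7,S) → sL=60/317, sR=12/53, mL=5082/16801, mR=-6/53
sensor matrix S = [[6/5, 6/5], [60/317, 12/53]]; det S = 3744/84005
solve [mL_A; mL_B] = S·[w00; w01] and [mR_A; mR_B] = S·[w10; w11]:
  w00 = 1, w01 = 1/2, w10 = 0, w11 = -1/2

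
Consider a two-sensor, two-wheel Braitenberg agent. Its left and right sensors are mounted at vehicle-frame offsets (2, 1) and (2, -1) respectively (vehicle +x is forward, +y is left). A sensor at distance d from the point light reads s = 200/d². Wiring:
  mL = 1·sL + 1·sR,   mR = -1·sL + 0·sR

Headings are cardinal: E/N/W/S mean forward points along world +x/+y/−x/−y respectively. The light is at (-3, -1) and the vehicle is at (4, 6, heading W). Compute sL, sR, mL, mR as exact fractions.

left sensor world pos  = (2, 5); dL² = 61
right sensor world pos = (2, 7); dR² = 89
sL = 200/61 = 200/61
sR = 200/89 = 200/89
mL = 1·sL + 1·sR = 30000/5429
mR = -1·sL + 0·sR = -200/61

200/61 200/89 30000/5429 -200/61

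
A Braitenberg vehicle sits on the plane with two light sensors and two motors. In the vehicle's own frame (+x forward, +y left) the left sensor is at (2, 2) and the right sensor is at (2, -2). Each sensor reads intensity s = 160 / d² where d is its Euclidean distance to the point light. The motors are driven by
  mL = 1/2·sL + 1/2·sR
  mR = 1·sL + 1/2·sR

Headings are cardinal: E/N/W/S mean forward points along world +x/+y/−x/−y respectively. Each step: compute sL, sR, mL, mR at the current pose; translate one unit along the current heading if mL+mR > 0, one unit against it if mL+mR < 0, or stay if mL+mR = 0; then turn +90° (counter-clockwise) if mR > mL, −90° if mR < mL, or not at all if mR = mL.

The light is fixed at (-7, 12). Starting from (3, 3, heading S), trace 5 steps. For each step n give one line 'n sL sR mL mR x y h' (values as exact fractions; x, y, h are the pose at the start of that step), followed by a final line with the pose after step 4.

0 32/53 32/37 1440/1961 2032/1961 3 3 S
1 10/13 5/9 155/234 245/234 3 2 E
2 32/29 160/233 6048/6757 9776/6757 4 2 N
3 80/101 16/13 1328/1313 1848/1313 4 3 W
4 32/53 32/37 1440/1961 2032/1961 3 3 S
final 3 2 E

n=0: pose=(3,3,S); sL=32/53, sR=32/37; mL=1440/1961, mR=2032/1961; mL+mR=3472/1961 → advance +1; mR−mL=16/53 → turn +1·90°
n=1: pose=(3,2,E); sL=10/13, sR=5/9; mL=155/234, mR=245/234; mL+mR=200/117 → advance +1; mR−mL=5/13 → turn +1·90°
n=2: pose=(4,2,N); sL=32/29, sR=160/233; mL=6048/6757, mR=9776/6757; mL+mR=15824/6757 → advance +1; mR−mL=16/29 → turn +1·90°
n=3: pose=(4,3,W); sL=80/101, sR=16/13; mL=1328/1313, mR=1848/1313; mL+mR=3176/1313 → advance +1; mR−mL=40/101 → turn +1·90°
n=4: pose=(3,3,S); sL=32/53, sR=32/37; mL=1440/1961, mR=2032/1961; mL+mR=3472/1961 → advance +1; mR−mL=16/53 → turn +1·90°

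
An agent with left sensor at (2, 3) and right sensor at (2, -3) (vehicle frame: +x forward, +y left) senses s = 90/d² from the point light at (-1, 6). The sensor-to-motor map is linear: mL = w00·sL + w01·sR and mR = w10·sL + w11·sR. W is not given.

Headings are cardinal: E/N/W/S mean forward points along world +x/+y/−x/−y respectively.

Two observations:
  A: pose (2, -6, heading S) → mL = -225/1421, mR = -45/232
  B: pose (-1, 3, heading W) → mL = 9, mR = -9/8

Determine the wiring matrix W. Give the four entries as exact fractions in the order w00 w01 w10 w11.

-1 1/2 -1/2 0

obs A: pose=(2,-6,S) → sL=45/116, sR=45/98, mL=-225/1421, mR=-45/232
obs B: pose=(-1,3,W) → sL=9/4, sR=45/2, mL=9, mR=-9/8
sensor matrix S = [[45/116, 45/98], [9/4, 45/2]]; det S = 10935/1421
solve [mL_A; mL_B] = S·[w00; w01] and [mR_A; mR_B] = S·[w10; w11]:
  w00 = -1, w01 = 1/2, w10 = -1/2, w11 = 0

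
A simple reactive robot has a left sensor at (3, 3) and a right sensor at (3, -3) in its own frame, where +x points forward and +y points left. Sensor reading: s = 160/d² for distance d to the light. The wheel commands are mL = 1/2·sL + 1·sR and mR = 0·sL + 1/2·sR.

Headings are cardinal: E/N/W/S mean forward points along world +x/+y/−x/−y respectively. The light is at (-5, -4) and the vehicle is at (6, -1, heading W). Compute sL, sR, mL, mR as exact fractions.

left sensor world pos  = (3, -4); dL² = 64
right sensor world pos = (3, 2); dR² = 100
sL = 160/64 = 5/2
sR = 160/100 = 8/5
mL = 1/2·sL + 1·sR = 57/20
mR = 0·sL + 1/2·sR = 4/5

5/2 8/5 57/20 4/5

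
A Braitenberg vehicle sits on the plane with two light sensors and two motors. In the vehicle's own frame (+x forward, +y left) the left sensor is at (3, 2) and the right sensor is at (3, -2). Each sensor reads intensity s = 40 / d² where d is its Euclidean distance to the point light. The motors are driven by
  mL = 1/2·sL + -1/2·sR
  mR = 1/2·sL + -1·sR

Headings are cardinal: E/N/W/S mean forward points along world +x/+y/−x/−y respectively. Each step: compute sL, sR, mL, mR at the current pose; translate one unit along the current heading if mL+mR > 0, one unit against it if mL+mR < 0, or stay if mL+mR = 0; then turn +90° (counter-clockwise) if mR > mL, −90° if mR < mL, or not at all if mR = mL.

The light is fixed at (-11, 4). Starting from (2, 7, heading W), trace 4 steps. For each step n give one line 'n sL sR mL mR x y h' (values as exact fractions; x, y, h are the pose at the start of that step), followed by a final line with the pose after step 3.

0 40/101 8/25 96/2525 -308/2525 2 7 W
1 2/9 10/73 28/657 -17/657 3 7 N
2 8/65 40/293 -128/19045 -1428/19045 3 8 E
3 20/113 20/61 -520/6893 -1650/6893 2 8 S
final 2 9 W

n=0: pose=(2,7,W); sL=40/101, sR=8/25; mL=96/2525, mR=-308/2525; mL+mR=-212/2525 → advance -1; mR−mL=-4/25 → turn -1·90°
n=1: pose=(3,7,N); sL=2/9, sR=10/73; mL=28/657, mR=-17/657; mL+mR=11/657 → advance +1; mR−mL=-5/73 → turn -1·90°
n=2: pose=(3,8,E); sL=8/65, sR=40/293; mL=-128/19045, mR=-1428/19045; mL+mR=-1556/19045 → advance -1; mR−mL=-20/293 → turn -1·90°
n=3: pose=(2,8,S); sL=20/113, sR=20/61; mL=-520/6893, mR=-1650/6893; mL+mR=-2170/6893 → advance -1; mR−mL=-10/61 → turn -1·90°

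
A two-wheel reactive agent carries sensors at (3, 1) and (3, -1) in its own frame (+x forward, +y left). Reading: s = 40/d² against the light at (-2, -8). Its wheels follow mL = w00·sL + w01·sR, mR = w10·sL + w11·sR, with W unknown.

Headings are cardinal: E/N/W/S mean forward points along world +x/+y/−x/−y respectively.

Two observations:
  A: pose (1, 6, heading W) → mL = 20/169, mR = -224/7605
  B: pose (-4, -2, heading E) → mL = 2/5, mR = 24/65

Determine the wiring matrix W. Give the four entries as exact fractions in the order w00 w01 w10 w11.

obs A: pose=(1,6,W) → sL=40/169, sR=8/45, mL=20/169, mR=-224/7605
obs B: pose=(-4,-2,E) → sL=4/5, sR=20/13, mL=2/5, mR=24/65
sensor matrix S = [[40/169, 8/45], [4/5, 20/13]]; det S = 109696/494325
solve [mL_A; mL_B] = S·[w00; w01] and [mR_A; mR_B] = S·[w10; w11]:
  w00 = 1/2, w01 = 0, w10 = -1/2, w11 = 1/2

1/2 0 -1/2 1/2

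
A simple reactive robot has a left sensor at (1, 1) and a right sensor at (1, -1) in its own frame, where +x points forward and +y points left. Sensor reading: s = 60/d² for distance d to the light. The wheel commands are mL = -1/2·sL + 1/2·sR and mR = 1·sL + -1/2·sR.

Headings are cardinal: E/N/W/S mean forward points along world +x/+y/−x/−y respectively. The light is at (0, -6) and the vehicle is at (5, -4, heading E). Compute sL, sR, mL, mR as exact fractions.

left sensor world pos  = (6, -3); dL² = 45
right sensor world pos = (6, -5); dR² = 37
sL = 60/45 = 4/3
sR = 60/37 = 60/37
mL = -1/2·sL + 1/2·sR = 16/111
mR = 1·sL + -1/2·sR = 58/111

4/3 60/37 16/111 58/111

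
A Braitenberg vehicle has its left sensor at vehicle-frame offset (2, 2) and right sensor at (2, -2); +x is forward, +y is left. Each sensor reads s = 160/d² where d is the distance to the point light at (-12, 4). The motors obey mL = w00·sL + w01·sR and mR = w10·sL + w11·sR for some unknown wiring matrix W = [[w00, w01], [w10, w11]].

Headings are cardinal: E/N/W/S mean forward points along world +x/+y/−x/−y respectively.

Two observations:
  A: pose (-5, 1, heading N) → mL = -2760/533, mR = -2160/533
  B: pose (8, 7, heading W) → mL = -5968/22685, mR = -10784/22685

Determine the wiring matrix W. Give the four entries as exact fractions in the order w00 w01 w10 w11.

obs A: pose=(-5,1,N) → sL=80/13, sR=80/41, mL=-2760/533, mR=-2160/533
obs B: pose=(8,7,W) → sL=32/65, sR=160/349, mL=-5968/22685, mR=-10784/22685
sensor matrix S = [[80/13, 80/41], [32/65, 160/349]]; det S = 26624/14309
solve [mL_A; mL_B] = S·[w00; w01] and [mR_A; mR_B] = S·[w10; w11]:
  w00 = -1, w01 = 1/2, w10 = -1/2, w11 = -1/2

-1 1/2 -1/2 -1/2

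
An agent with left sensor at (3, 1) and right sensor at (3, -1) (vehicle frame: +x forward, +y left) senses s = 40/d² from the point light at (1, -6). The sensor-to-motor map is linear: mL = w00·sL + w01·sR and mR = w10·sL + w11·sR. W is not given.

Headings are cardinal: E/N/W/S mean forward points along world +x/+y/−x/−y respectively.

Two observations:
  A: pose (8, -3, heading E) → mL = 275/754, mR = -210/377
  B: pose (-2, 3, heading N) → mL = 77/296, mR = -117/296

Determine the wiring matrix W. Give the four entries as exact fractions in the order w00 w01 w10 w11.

1/2 1/2 -1/2 -1

obs A: pose=(8,-3,E) → sL=10/29, sR=5/13, mL=275/754, mR=-210/377
obs B: pose=(-2,3,N) → sL=1/4, sR=10/37, mL=77/296, mR=-117/296
sensor matrix S = [[10/29, 5/13], [1/4, 10/37]]; det S = -165/55796
solve [mL_A; mL_B] = S·[w00; w01] and [mR_A; mR_B] = S·[w10; w11]:
  w00 = 1/2, w01 = 1/2, w10 = -1/2, w11 = -1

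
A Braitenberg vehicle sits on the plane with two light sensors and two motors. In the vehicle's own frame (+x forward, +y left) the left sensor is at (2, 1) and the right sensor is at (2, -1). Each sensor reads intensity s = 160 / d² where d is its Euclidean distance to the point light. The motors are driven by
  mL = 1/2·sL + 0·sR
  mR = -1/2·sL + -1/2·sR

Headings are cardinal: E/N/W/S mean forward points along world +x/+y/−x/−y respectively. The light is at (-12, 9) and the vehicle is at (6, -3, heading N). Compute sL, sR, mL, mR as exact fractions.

160/389 160/461 80/389 -68000/179329

left sensor world pos  = (5, -1); dL² = 389
right sensor world pos = (7, -1); dR² = 461
sL = 160/389 = 160/389
sR = 160/461 = 160/461
mL = 1/2·sL + 0·sR = 80/389
mR = -1/2·sL + -1/2·sR = -68000/179329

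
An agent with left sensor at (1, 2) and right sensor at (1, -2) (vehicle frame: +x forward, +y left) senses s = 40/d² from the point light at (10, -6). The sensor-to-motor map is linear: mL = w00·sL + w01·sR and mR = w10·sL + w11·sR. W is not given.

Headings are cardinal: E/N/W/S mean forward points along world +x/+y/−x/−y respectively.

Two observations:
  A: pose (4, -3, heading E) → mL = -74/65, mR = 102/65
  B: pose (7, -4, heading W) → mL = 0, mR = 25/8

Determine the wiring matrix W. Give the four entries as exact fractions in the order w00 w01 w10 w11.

1/2 -1 1 1/2

obs A: pose=(4,-3,E) → sL=4/5, sR=20/13, mL=-74/65, mR=102/65
obs B: pose=(7,-4,W) → sL=5/2, sR=5/4, mL=0, mR=25/8
sensor matrix S = [[4/5, 20/13], [5/2, 5/4]]; det S = -37/13
solve [mL_A; mL_B] = S·[w00; w01] and [mR_A; mR_B] = S·[w10; w11]:
  w00 = 1/2, w01 = -1, w10 = 1, w11 = 1/2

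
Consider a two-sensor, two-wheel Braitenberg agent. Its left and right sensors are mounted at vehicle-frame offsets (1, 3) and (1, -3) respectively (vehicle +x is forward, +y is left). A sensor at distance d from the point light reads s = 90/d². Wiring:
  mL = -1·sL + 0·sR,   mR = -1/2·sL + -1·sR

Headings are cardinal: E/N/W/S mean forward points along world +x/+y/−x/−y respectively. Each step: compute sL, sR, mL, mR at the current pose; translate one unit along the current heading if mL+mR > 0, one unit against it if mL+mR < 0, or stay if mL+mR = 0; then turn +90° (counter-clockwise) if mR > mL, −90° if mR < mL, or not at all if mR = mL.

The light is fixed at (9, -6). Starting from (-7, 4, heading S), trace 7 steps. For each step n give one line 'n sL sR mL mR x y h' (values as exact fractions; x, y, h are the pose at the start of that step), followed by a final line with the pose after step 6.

n=0: pose=(-7,4,S); sL=9/25, sR=45/221; mL=-9/25, mR=-4239/11050; mL+mR=-8217/11050 → advance -1; mR−mL=-261/11050 → turn -1·90°
n=1: pose=(-7,5,W); sL=90/353, sR=18/97; mL=-90/353, mR=-10719/34241; mL+mR=-19449/34241 → advance -1; mR−mL=-1989/34241 → turn -1·90°
n=2: pose=(-6,5,N); sL=5/26, sR=5/16; mL=-5/26, mR=-85/208; mL+mR=-125/208 → advance -1; mR−mL=-45/208 → turn -1·90°
n=3: pose=(-6,4,E); sL=18/73, sR=18/49; mL=-18/73, mR=-1755/3577; mL+mR=-2637/3577 → advance -1; mR−mL=-873/3577 → turn -1·90°
n=4: pose=(-7,4,S); sL=9/25, sR=45/221; mL=-9/25, mR=-4239/11050; mL+mR=-8217/11050 → advance -1; mR−mL=-261/11050 → turn -1·90°
n=5: pose=(-7,5,W); sL=90/353, sR=18/97; mL=-90/353, mR=-10719/34241; mL+mR=-19449/34241 → advance -1; mR−mL=-1989/34241 → turn -1·90°
n=6: pose=(-6,5,N); sL=5/26, sR=5/16; mL=-5/26, mR=-85/208; mL+mR=-125/208 → advance -1; mR−mL=-45/208 → turn -1·90°

0 9/25 45/221 -9/25 -4239/11050 -7 4 S
1 90/353 18/97 -90/353 -10719/34241 -7 5 W
2 5/26 5/16 -5/26 -85/208 -6 5 N
3 18/73 18/49 -18/73 -1755/3577 -6 4 E
4 9/25 45/221 -9/25 -4239/11050 -7 4 S
5 90/353 18/97 -90/353 -10719/34241 -7 5 W
6 5/26 5/16 -5/26 -85/208 -6 5 N
final -6 4 E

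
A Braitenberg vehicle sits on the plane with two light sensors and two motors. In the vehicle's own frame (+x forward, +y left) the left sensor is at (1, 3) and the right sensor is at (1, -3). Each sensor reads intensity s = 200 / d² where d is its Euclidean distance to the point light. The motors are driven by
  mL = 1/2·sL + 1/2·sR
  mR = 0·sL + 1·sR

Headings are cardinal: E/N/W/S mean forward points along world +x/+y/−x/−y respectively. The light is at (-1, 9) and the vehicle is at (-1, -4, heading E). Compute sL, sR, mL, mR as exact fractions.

left sensor world pos  = (0, -1); dL² = 101
right sensor world pos = (0, -7); dR² = 257
sL = 200/101 = 200/101
sR = 200/257 = 200/257
mL = 1/2·sL + 1/2·sR = 35800/25957
mR = 0·sL + 1·sR = 200/257

200/101 200/257 35800/25957 200/257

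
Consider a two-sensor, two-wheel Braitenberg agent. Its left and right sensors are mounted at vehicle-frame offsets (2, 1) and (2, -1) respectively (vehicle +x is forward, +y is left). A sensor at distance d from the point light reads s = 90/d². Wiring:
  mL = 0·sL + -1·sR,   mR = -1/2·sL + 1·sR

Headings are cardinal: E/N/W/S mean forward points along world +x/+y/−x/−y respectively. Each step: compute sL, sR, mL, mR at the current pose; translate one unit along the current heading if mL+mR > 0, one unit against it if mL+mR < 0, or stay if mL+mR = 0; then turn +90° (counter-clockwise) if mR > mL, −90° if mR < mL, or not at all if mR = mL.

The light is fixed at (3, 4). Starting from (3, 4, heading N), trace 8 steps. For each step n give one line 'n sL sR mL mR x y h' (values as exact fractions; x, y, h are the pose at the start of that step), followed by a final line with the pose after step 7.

n=0: pose=(3,4,N); sL=18, sR=18; mL=-18, mR=9; mL+mR=-9 → advance -1; mR−mL=27 → turn +1·90°
n=1: pose=(3,3,W); sL=45/4, sR=45/2; mL=-45/2, mR=135/8; mL+mR=-45/8 → advance -1; mR−mL=315/8 → turn +1·90°
n=2: pose=(4,3,S); sL=90/13, sR=10; mL=-10, mR=85/13; mL+mR=-45/13 → advance -1; mR−mL=215/13 → turn +1·90°
n=3: pose=(4,4,E); sL=9, sR=9; mL=-9, mR=9/2; mL+mR=-9/2 → advance -1; mR−mL=27/2 → turn +1·90°
n=4: pose=(3,4,N); sL=18, sR=18; mL=-18, mR=9; mL+mR=-9 → advance -1; mR−mL=27 → turn +1·90°
n=5: pose=(3,3,W); sL=45/4, sR=45/2; mL=-45/2, mR=135/8; mL+mR=-45/8 → advance -1; mR−mL=315/8 → turn +1·90°
n=6: pose=(4,3,S); sL=90/13, sR=10; mL=-10, mR=85/13; mL+mR=-45/13 → advance -1; mR−mL=215/13 → turn +1·90°
n=7: pose=(4,4,E); sL=9, sR=9; mL=-9, mR=9/2; mL+mR=-9/2 → advance -1; mR−mL=27/2 → turn +1·90°

0 18 18 -18 9 3 4 N
1 45/4 45/2 -45/2 135/8 3 3 W
2 90/13 10 -10 85/13 4 3 S
3 9 9 -9 9/2 4 4 E
4 18 18 -18 9 3 4 N
5 45/4 45/2 -45/2 135/8 3 3 W
6 90/13 10 -10 85/13 4 3 S
7 9 9 -9 9/2 4 4 E
final 3 4 N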